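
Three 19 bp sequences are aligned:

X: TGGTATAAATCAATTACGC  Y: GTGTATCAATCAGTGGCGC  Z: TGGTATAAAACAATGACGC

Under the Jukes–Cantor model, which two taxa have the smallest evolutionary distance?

X and Z

X–Y: 6/19 differ, p = 0.316, d = 0.410.
X–Z: 2/19 differ, p = 0.105, d = 0.113.
Y–Z: 6/19 differ, p = 0.316, d = 0.410.
The smallest distance is between X and Z.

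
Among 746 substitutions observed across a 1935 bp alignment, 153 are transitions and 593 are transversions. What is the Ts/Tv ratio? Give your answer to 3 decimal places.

R = 153/593 = 0.258010… ≈ 0.258 (to 3 d.p.).

0.258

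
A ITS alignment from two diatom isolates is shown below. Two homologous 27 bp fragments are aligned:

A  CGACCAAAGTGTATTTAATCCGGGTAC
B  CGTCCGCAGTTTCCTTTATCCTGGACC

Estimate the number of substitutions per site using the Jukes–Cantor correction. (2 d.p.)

0.51

The sequences differ at 10 of 27 sites (3, 6, 7, 11, 13, 14, 17, 22, 25, 26), so p = 10/27 ≈ 0.37037.
d = −(3/4) ln(1 − 4p/3) = −0.75 ln(1 − 0.493827) = −0.75 ln(0.506173)
  = −0.75 × (-0.680877) = 0.510658 substitutions/site.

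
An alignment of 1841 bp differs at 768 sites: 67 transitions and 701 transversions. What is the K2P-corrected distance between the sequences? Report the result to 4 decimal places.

P = 67/1841 ≈ 0.036393 and Q = 701/1841 ≈ 0.380771.
Under the Kimura two-parameter model, d = −½ ln(1 − 2P − Q) − ¼ ln(1 − 2Q).
1 − 2P − Q = 0.546443, giving −½ ln(0.546443) = 0.302163.
1 − 2Q = 0.238458, giving −¼ ln(0.238458) = 0.358391.
d = 0.302163 + 0.358391 = 0.660554.

0.6606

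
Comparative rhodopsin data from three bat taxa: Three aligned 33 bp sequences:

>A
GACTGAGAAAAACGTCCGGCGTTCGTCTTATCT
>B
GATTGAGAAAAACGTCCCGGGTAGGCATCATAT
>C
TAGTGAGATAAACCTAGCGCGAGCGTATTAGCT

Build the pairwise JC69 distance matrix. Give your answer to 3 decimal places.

A–B: 9/33 sites differ → p ≈ 0.272727, d = −0.75 ln(1 − 0.363636) = 0.338988 ≈ 0.339.
A–C: 11/33 sites differ → p ≈ 0.333333, d = −0.75 ln(1 − 0.444444) = 0.440839 ≈ 0.441.
B–C: 14/33 sites differ → p ≈ 0.424242, d = −0.75 ln(1 − 0.565656) = 0.625439 ≈ 0.625.

d(A,B) = 0.339, d(A,C) = 0.441, d(B,C) = 0.625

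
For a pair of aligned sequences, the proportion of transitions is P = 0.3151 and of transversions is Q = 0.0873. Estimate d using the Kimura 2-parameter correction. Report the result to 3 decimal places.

0.680

Under the Kimura two-parameter model, d = −½ ln(1 − 2P − Q) − ¼ ln(1 − 2Q).
1 − 2P − Q = 0.2825, giving −½ ln(0.2825) = 0.632038.
1 − 2Q = 0.8254, giving −¼ ln(0.8254) = 0.047972.
d = 0.632038 + 0.047972 = 0.680010.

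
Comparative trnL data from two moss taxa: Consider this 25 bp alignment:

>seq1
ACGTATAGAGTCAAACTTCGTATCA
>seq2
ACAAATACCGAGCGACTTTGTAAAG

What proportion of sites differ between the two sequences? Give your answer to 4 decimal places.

The sequences differ at 12 of 25 positions.
p = 12/25 = 0.4800.

0.4800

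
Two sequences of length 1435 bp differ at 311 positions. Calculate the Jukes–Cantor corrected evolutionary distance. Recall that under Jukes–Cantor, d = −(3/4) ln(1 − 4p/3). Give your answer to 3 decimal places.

0.256

p = 311/1435 ≈ 0.216725.
d = −(3/4) ln(1 − 4p/3) = −0.75 ln(1 − 0.288967) = −0.75 ln(0.711033)
  = −0.75 × (-0.341036) = 0.255777 substitutions/site.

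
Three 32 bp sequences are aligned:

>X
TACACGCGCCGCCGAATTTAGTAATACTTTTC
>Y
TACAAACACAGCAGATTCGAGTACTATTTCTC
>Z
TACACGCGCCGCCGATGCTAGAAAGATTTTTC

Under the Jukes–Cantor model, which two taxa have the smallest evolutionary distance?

X–Y: 11/32 differ, p = 0.344, d = 0.460.
X–Z: 6/32 differ, p = 0.188, d = 0.216.
Y–Z: 11/32 differ, p = 0.344, d = 0.460.
The smallest distance is between X and Z.

X and Z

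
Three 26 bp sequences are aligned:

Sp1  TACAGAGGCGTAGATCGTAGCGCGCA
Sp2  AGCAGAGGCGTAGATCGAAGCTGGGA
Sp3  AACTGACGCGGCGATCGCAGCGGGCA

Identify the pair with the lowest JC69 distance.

Sp1 and Sp2

Sp1–Sp2: 6/26 differ, p = 0.231, d = 0.276.
Sp1–Sp3: 7/26 differ, p = 0.269, d = 0.334.
Sp2–Sp3: 8/26 differ, p = 0.308, d = 0.396.
The smallest distance is between Sp1 and Sp2.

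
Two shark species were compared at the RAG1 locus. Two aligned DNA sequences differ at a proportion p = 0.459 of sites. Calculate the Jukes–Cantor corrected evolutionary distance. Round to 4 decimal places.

0.7101

d = −(3/4) ln(1 − 4p/3) = −0.75 ln(1 − 0.612) = −0.75 ln(0.388)
  = −0.75 × (-0.946750) = 0.710063 substitutions/site.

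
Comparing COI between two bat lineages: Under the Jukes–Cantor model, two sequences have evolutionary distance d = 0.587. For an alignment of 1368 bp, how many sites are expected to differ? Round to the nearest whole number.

557

Invert JC69: p = (3/4)(1 − e^(−4d/3)) = 0.75 × (1 − e^(-0.782667)) = 0.75 × (1 − 0.457185) = 0.407111.
Expected differing sites = pL ≈ 0.407111 × 1368 = 556.927848 ≈ 557.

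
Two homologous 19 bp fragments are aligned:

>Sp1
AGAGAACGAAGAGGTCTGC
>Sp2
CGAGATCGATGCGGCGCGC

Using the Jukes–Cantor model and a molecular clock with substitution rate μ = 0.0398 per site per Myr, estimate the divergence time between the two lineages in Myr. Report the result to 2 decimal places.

The sequences differ at 7 of 19 sites (1, 6, 10, 12, 15, 16, 17), so p = 7/19 ≈ 0.368421.
d = −(3/4) ln(1 − 4p/3) = −0.75 ln(1 − 0.491228) = −0.75 ln(0.508772)
  = −0.75 × (-0.675755) = 0.506816 substitutions/site.
Under a molecular clock d = 2μt, so t = d/(2μ) = 0.506816 / (2 × 0.0398) = 6.37 Myr.

6.37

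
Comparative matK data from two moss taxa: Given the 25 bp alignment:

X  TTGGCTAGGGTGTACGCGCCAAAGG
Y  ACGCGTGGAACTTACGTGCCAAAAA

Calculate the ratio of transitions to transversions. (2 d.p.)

Transitions are A↔G and C↔T; transversions are all other mismatches.
Transitions: 8. Transversions: 4.
R = 8/4 = 2.00.

2.00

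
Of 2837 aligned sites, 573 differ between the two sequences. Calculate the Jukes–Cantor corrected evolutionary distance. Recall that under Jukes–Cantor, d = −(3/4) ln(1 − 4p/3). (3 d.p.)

0.235

p = 573/2837 ≈ 0.201974.
d = −(3/4) ln(1 − 4p/3) = −0.75 ln(1 − 0.269299) = −0.75 ln(0.730701)
  = −0.75 × (-0.313751) = 0.235313 substitutions/site.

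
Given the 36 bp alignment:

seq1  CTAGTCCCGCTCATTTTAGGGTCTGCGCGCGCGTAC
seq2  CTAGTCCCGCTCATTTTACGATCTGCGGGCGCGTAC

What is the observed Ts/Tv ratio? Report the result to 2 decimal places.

Transitions are A↔G and C↔T; transversions are all other mismatches.
Transitions: 1. Transversions: 2.
R = 1/2 = 0.50.

0.50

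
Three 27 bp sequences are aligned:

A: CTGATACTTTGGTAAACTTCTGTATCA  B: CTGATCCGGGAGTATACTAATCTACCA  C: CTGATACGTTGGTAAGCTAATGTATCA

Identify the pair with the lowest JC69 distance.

A and C

A–B: 10/27 differ, p = 0.370, d = 0.511.
A–C: 4/27 differ, p = 0.148, d = 0.165.
B–C: 8/27 differ, p = 0.296, d = 0.377.
The smallest distance is between A and C.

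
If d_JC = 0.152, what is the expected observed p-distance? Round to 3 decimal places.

0.138

p = (3/4)(1 − e^(−4d/3)) = 0.75 × (1 − e^(-0.202667)) = 0.75 × (1 − 0.816550) = 0.137588.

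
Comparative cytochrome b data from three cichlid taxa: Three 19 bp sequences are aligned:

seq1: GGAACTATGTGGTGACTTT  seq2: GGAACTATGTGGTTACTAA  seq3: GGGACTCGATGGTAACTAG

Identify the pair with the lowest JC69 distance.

seq1 and seq2

seq1–seq2: 3/19 differ, p = 0.158, d = 0.177.
seq1–seq3: 7/19 differ, p = 0.368, d = 0.507.
seq2–seq3: 6/19 differ, p = 0.316, d = 0.410.
The smallest distance is between seq1 and seq2.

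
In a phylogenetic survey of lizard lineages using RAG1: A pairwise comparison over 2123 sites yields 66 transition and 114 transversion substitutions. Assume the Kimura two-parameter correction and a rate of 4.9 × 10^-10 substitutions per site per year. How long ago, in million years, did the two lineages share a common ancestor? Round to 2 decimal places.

P = 66/2123 ≈ 0.031088 and Q = 114/2123 ≈ 0.053698.
Under the Kimura two-parameter model, d = −½ ln(1 − 2P − Q) − ¼ ln(1 − 2Q).
1 − 2P − Q = 0.884126, giving −½ ln(0.884126) = 0.061578.
1 − 2Q = 0.892604, giving −¼ ln(0.892604) = 0.028403.
d = 0.061578 + 0.028403 = 0.089981.
Under a molecular clock d = 2μt, so t = d/(2μ) = 0.089981 / (2 × 4.9 × 10^-10) = 91.82 million years.

91.82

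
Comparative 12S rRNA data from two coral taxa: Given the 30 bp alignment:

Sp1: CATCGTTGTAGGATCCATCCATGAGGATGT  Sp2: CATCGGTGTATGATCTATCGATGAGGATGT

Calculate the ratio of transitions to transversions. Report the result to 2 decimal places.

0.33

Transitions are A↔G and C↔T; transversions are all other mismatches.
Transitions: 1. Transversions: 3.
R = 1/3 = 0.333333… ≈ 0.33 (to 2 d.p.).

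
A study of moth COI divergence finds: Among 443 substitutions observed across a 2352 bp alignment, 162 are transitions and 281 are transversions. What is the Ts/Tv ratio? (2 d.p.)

R = 162/281 = 0.576512… ≈ 0.58 (to 2 d.p.).

0.58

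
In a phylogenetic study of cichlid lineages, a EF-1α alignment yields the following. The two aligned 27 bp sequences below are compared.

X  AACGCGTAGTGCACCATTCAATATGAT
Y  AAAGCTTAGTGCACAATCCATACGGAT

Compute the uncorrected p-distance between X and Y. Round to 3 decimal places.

0.296

The sequences differ at 8 of 27 positions (sites 3, 6, 15, 18, 21, 22, 23, 24).
p = 8/27 = 0.296296… ≈ 0.296 (to 3 d.p.).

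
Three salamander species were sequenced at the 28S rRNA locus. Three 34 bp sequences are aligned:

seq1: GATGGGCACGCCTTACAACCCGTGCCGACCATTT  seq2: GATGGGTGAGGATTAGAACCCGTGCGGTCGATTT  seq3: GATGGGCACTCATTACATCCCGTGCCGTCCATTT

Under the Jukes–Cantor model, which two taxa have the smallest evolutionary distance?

seq1 and seq3

seq1–seq2: 9/34 differ, p = 0.265, d = 0.326.
seq1–seq3: 4/34 differ, p = 0.118, d = 0.128.
seq2–seq3: 9/34 differ, p = 0.265, d = 0.326.
The smallest distance is between seq1 and seq3.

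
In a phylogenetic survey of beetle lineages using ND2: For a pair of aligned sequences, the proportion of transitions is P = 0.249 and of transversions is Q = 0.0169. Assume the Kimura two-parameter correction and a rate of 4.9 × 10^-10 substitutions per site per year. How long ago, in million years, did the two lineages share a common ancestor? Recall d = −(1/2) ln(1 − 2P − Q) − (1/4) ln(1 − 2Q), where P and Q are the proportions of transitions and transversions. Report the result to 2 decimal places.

377.85

Under the Kimura two-parameter model, d = −½ ln(1 − 2P − Q) − ¼ ln(1 − 2Q).
1 − 2P − Q = 0.4851, giving −½ ln(0.4851) = 0.361700.
1 − 2Q = 0.9662, giving −¼ ln(0.9662) = 0.008596.
d = 0.361700 + 0.008596 = 0.370296.
Under a molecular clock d = 2μt, so t = d/(2μ) = 0.370296 / (2 × 4.9 × 10^-10) = 377.85 million years.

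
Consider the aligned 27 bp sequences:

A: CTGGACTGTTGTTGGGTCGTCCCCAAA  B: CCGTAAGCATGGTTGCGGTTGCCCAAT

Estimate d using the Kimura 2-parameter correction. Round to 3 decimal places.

Of 27 sites, 1 differences are transitions and 13 are transversions, so P = 1/27 ≈ 0.037037 and Q = 13/27 ≈ 0.481481.
Under the Kimura two-parameter model, d = −½ ln(1 − 2P − Q) − ¼ ln(1 − 2Q).
1 − 2P − Q = 0.444445, giving −½ ln(0.444445) = 0.405464.
1 − 2Q = 0.037038, giving −¼ ln(0.037038) = 0.823953.
d = 0.405464 + 0.823953 = 1.229417.

1.229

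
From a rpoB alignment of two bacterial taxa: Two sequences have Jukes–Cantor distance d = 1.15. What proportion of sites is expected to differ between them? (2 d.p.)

0.59

p = (3/4)(1 − e^(−4d/3)) = 0.75 × (1 − e^(-1.533333)) = 0.75 × (1 − 0.215815) = 0.588139.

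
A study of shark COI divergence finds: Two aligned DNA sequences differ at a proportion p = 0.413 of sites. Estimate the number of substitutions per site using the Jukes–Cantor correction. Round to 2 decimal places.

0.60

d = −(3/4) ln(1 − 4p/3) = −0.75 ln(1 − 0.550667) = −0.75 ln(0.449333)
  = −0.75 × (-0.799991) = 0.599993 substitutions/site.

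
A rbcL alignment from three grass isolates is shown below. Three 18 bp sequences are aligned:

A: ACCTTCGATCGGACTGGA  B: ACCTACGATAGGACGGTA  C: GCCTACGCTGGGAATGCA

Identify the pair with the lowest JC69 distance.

A–B: 4/18 differ, p = 0.222, d = 0.264.
A–C: 6/18 differ, p = 0.333, d = 0.441.
B–C: 6/18 differ, p = 0.333, d = 0.441.
The smallest distance is between A and B.

A and B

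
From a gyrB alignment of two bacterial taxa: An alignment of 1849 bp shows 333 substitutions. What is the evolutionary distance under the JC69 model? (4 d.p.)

p = 333/1849 ≈ 0.180097.
d = −(3/4) ln(1 − 4p/3) = −0.75 ln(1 − 0.240129) = −0.75 ln(0.759871)
  = −0.75 × (-0.274607) = 0.205955 substitutions/site.

0.2060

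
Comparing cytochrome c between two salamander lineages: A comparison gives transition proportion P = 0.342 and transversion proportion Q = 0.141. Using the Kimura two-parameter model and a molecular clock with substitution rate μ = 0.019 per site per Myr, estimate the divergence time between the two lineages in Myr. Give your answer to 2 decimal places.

25.11

Under the Kimura two-parameter model, d = −½ ln(1 − 2P − Q) − ¼ ln(1 − 2Q).
1 − 2P − Q = 0.175, giving −½ ln(0.175) = 0.871485.
1 − 2Q = 0.718, giving −¼ ln(0.718) = 0.082821.
d = 0.871485 + 0.082821 = 0.954306.
Under a molecular clock d = 2μt, so t = d/(2μ) = 0.954306 / (2 × 0.019) = 25.11 Myr.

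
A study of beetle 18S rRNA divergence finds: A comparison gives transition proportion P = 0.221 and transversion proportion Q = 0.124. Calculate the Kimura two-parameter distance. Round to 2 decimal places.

Under the Kimura two-parameter model, d = −½ ln(1 − 2P − Q) − ¼ ln(1 − 2Q).
1 − 2P − Q = 0.434, giving −½ ln(0.434) = 0.417355.
1 − 2Q = 0.752, giving −¼ ln(0.752) = 0.071255.
d = 0.417355 + 0.071255 = 0.488610.

0.49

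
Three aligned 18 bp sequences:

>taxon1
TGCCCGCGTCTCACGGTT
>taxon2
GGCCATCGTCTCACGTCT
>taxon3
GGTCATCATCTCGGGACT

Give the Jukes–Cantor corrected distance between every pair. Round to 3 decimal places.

taxon1–taxon2: 5/18 sites differ → p ≈ 0.277778, d = −0.75 ln(1 − 0.370371) = 0.346968 ≈ 0.347.
taxon1–taxon3: 9/18 sites differ → p = 0.5, d = −0.75 ln(1 − 0.666667) = 0.823960 ≈ 0.824.
taxon2–taxon3: 5/18 sites differ → p ≈ 0.277778, d = −0.75 ln(1 − 0.370371) = 0.346968 ≈ 0.347.

d(taxon1,taxon2) = 0.347, d(taxon1,taxon3) = 0.824, d(taxon2,taxon3) = 0.347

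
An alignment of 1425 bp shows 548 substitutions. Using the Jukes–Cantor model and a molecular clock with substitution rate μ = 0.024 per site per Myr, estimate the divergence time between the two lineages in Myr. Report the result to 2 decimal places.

11.23

p = 548/1425 ≈ 0.384561.
d = −(3/4) ln(1 − 4p/3) = −0.75 ln(1 − 0.512748) = −0.75 ln(0.487252)
  = −0.75 × (-0.718974) = 0.539231 substitutions/site.
Under a molecular clock d = 2μt, so t = d/(2μ) = 0.539231 / (2 × 0.024) = 11.23 Myr.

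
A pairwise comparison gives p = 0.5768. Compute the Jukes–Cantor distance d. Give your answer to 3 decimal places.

1.099

d = −(3/4) ln(1 − 4p/3) = −0.75 ln(1 − 0.769067) = −0.75 ln(0.230933)
  = −0.75 × (-1.465628) = 1.099221 substitutions/site.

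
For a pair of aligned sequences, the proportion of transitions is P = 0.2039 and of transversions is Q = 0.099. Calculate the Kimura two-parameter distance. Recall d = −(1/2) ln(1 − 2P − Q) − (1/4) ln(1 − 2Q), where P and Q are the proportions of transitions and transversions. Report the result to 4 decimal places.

Under the Kimura two-parameter model, d = −½ ln(1 − 2P − Q) − ¼ ln(1 − 2Q).
1 − 2P − Q = 0.4932, giving −½ ln(0.4932) = 0.353420.
1 − 2Q = 0.802, giving −¼ ln(0.802) = 0.055162.
d = 0.353420 + 0.055162 = 0.408582.

0.4086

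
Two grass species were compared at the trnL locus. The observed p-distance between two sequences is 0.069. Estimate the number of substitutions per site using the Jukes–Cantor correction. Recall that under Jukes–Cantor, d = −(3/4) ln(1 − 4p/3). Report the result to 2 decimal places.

0.07

d = −(3/4) ln(1 − 4p/3) = −0.75 ln(1 − 0.092) = −0.75 ln(0.908)
  = −0.75 × (-0.096511) = 0.072383 substitutions/site.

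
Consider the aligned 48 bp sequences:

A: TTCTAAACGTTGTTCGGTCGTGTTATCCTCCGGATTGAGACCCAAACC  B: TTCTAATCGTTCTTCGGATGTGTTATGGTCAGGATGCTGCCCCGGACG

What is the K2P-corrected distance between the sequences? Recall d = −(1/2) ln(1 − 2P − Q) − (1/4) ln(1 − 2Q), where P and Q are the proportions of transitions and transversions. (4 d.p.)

Of 48 sites, 3 differences are transitions and 11 are transversions, so P = 3/48 = 0.0625 and Q = 11/48 ≈ 0.229167.
Under the Kimura two-parameter model, d = −½ ln(1 − 2P − Q) − ¼ ln(1 − 2Q).
1 − 2P − Q = 0.645833, giving −½ ln(0.645833) = 0.218607.
1 − 2Q = 0.541666, giving −¼ ln(0.541666) = 0.153276.
d = 0.218607 + 0.153276 = 0.371883.

0.3719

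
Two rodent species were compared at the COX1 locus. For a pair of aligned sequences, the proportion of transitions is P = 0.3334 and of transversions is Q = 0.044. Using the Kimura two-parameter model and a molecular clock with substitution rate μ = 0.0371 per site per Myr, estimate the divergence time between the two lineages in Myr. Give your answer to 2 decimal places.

8.67

Under the Kimura two-parameter model, d = −½ ln(1 − 2P − Q) − ¼ ln(1 − 2Q).
1 − 2P − Q = 0.2892, giving −½ ln(0.2892) = 0.620318.
1 − 2Q = 0.912, giving −¼ ln(0.912) = 0.023029.
d = 0.620318 + 0.023029 = 0.643347.
Under a molecular clock d = 2μt, so t = d/(2μ) = 0.643347 / (2 × 0.0371) = 8.67 Myr.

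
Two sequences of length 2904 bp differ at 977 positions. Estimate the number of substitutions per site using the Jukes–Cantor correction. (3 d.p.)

p = 977/2904 ≈ 0.336433.
d = −(3/4) ln(1 − 4p/3) = −0.75 ln(1 − 0.448577) = −0.75 ln(0.551423)
  = −0.75 × (-0.595253) = 0.446440 substitutions/site.

0.446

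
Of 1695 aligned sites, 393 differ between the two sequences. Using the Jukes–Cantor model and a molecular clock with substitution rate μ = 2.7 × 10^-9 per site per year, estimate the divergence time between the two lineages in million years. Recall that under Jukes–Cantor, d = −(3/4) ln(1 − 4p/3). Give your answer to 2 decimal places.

51.36

p = 393/1695 ≈ 0.231858.
d = −(3/4) ln(1 − 4p/3) = −0.75 ln(1 − 0.309144) = −0.75 ln(0.690856)
  = −0.75 × (-0.369824) = 0.277368 substitutions/site.
Under a molecular clock d = 2μt, so t = d/(2μ) = 0.277368 / (2 × 2.7 × 10^-9) = 51.36 million years.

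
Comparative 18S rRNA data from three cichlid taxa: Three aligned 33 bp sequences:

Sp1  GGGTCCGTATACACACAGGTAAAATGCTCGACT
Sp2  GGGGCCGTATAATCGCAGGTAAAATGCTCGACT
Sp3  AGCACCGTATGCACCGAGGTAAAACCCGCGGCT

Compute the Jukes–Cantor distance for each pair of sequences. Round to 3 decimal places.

Sp1–Sp2: 4/33 sites differ → p ≈ 0.121212, d = −0.75 ln(1 − 0.161616) = 0.132209 ≈ 0.132.
Sp1–Sp3: 10/33 sites differ → p ≈ 0.30303, d = −0.75 ln(1 − 0.40404) = 0.388186 ≈ 0.388.
Sp2–Sp3: 12/33 sites differ → p ≈ 0.363636, d = −0.75 ln(1 − 0.484848) = 0.497470 ≈ 0.497.

d(Sp1,Sp2) = 0.132, d(Sp1,Sp3) = 0.388, d(Sp2,Sp3) = 0.497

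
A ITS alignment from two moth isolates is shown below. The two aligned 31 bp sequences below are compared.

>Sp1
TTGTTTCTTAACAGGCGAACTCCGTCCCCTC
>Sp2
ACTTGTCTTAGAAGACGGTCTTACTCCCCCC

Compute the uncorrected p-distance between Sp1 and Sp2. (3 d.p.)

0.419

The sequences differ at 13 of 31 positions.
p = 13/31 = 0.419354… ≈ 0.419 (to 3 d.p.).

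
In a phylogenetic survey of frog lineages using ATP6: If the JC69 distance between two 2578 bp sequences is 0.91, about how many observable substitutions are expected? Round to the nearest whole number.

1359

Invert JC69: p = (3/4)(1 − e^(−4d/3)) = 0.75 × (1 − e^(-1.213333)) = 0.75 × (1 − 0.297205) = 0.527096.
Expected differing sites = pL ≈ 0.527096 × 2578 = 1358.853488 ≈ 1359.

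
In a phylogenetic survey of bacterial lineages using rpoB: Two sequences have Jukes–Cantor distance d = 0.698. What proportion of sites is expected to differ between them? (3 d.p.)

p = (3/4)(1 − e^(−4d/3)) = 0.75 × (1 − e^(-0.930667)) = 0.75 × (1 − 0.394291) = 0.454282.

0.454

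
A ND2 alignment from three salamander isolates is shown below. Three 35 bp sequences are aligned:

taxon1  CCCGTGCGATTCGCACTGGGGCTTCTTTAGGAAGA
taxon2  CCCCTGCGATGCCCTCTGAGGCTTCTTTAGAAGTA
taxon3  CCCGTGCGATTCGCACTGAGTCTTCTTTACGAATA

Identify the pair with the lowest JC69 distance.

taxon1 and taxon3

taxon1–taxon2: 8/35 differ, p = 0.229, d = 0.273.
taxon1–taxon3: 4/35 differ, p = 0.114, d = 0.124.
taxon2–taxon3: 8/35 differ, p = 0.229, d = 0.273.
The smallest distance is between taxon1 and taxon3.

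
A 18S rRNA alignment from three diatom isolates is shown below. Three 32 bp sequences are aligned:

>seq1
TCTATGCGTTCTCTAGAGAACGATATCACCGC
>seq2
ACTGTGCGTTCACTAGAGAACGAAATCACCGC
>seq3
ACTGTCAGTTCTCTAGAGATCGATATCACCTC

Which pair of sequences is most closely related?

seq1 and seq2

seq1–seq2: 4/32 differ, p = 0.125, d = 0.137.
seq1–seq3: 6/32 differ, p = 0.188, d = 0.216.
seq2–seq3: 6/32 differ, p = 0.188, d = 0.216.
The smallest distance is between seq1 and seq2.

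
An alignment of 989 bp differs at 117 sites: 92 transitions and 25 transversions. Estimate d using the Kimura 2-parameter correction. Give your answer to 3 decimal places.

0.132

P = 92/989 ≈ 0.093023 and Q = 25/989 ≈ 0.025278.
Under the Kimura two-parameter model, d = −½ ln(1 − 2P − Q) − ¼ ln(1 − 2Q).
1 − 2P − Q = 0.788676, giving −½ ln(0.788676) = 0.118700.
1 − 2Q = 0.949444, giving −¼ ln(0.949444) = 0.012970.
d = 0.118700 + 0.012970 = 0.131670.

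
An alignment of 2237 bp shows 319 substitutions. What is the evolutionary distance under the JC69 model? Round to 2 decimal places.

0.16

p = 319/2237 ≈ 0.142602.
d = −(3/4) ln(1 − 4p/3) = −0.75 ln(1 − 0.190136) = −0.75 ln(0.809864)
  = −0.75 × (-0.210889) = 0.158167 substitutions/site.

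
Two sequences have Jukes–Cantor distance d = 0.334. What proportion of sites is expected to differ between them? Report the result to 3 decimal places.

p = (3/4)(1 − e^(−4d/3)) = 0.75 × (1 − e^(-0.445333)) = 0.75 × (1 − 0.640611) = 0.269542.

0.270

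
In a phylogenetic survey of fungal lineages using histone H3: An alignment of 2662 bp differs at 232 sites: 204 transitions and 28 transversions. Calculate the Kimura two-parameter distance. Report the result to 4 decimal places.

P = 204/2662 ≈ 0.076634 and Q = 28/2662 ≈ 0.010518.
Under the Kimura two-parameter model, d = −½ ln(1 − 2P − Q) − ¼ ln(1 − 2Q).
1 − 2P − Q = 0.836214, giving −½ ln(0.836214) = 0.089435.
1 − 2Q = 0.978964, giving −¼ ln(0.978964) = 0.005315.
d = 0.089435 + 0.005315 = 0.094750.

0.0948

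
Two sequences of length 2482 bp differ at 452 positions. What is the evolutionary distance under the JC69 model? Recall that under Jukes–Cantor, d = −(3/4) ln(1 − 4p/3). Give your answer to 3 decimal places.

p = 452/2482 ≈ 0.182111.
d = −(3/4) ln(1 − 4p/3) = −0.75 ln(1 − 0.242815) = −0.75 ln(0.757185)
  = −0.75 × (-0.278148) = 0.208611 substitutions/site.

0.209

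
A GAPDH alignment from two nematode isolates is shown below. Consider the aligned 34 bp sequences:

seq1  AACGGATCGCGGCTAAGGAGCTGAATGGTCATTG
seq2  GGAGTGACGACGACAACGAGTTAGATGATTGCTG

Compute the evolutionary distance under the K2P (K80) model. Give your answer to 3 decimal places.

1.091

Of 34 sites, 11 differences are transitions and 7 are transversions, so P = 11/34 ≈ 0.323529 and Q = 7/34 ≈ 0.205882.
Under the Kimura two-parameter model, d = −½ ln(1 − 2P − Q) − ¼ ln(1 − 2Q).
1 − 2P − Q = 0.14706, giving −½ ln(0.14706) = 0.958457.
1 − 2Q = 0.588236, giving −¼ ln(0.588236) = 0.132657.
d = 0.958457 + 0.132657 = 1.091114.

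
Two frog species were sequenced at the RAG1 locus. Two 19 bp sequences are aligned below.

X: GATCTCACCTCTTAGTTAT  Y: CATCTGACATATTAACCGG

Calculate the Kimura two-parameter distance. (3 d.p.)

Of 19 sites, 4 differences are transitions and 5 are transversions, so P = 4/19 ≈ 0.210526 and Q = 5/19 ≈ 0.263158.
Under the Kimura two-parameter model, d = −½ ln(1 − 2P − Q) − ¼ ln(1 − 2Q).
1 − 2P − Q = 0.31579, giving −½ ln(0.31579) = 0.576339.
1 − 2Q = 0.473684, giving −¼ ln(0.473684) = 0.186804.
d = 0.576339 + 0.186804 = 0.763143.

0.763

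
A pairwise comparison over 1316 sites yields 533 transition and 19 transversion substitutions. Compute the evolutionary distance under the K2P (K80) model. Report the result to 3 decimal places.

P = 533/1316 ≈ 0.405015 and Q = 19/1316 ≈ 0.014438.
Under the Kimura two-parameter model, d = −½ ln(1 − 2P − Q) − ¼ ln(1 − 2Q).
1 − 2P − Q = 0.175532, giving −½ ln(0.175532) = 0.869967.
1 − 2Q = 0.971124, giving −¼ ln(0.971124) = 0.007325.
d = 0.869967 + 0.007325 = 0.877292.

0.877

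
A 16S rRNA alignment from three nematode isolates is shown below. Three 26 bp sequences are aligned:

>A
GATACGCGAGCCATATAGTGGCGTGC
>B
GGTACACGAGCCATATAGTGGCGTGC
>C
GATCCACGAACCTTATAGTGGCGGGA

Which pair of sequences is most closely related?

A and B

A–B: 2/26 differ, p = 0.077, d = 0.081.
A–C: 6/26 differ, p = 0.231, d = 0.276.
B–C: 6/26 differ, p = 0.231, d = 0.276.
The smallest distance is between A and B.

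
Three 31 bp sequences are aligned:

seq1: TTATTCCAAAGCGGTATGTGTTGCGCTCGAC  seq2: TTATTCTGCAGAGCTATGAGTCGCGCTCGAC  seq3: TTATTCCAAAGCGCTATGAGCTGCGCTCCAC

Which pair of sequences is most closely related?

seq1 and seq3

seq1–seq2: 7/31 differ, p = 0.226, d = 0.269.
seq1–seq3: 4/31 differ, p = 0.129, d = 0.142.
seq2–seq3: 7/31 differ, p = 0.226, d = 0.269.
The smallest distance is between seq1 and seq3.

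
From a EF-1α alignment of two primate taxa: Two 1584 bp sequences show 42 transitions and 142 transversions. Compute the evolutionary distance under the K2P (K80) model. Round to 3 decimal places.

P = 42/1584 ≈ 0.026515 and Q = 142/1584 ≈ 0.089646.
Under the Kimura two-parameter model, d = −½ ln(1 − 2P − Q) − ¼ ln(1 − 2Q).
1 − 2P − Q = 0.857324, giving −½ ln(0.857324) = 0.076970.
1 − 2Q = 0.820708, giving −¼ ln(0.820708) = 0.049397.
d = 0.076970 + 0.049397 = 0.126367.

0.126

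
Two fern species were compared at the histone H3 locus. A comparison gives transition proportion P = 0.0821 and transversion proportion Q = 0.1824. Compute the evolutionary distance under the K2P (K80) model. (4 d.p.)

Under the Kimura two-parameter model, d = −½ ln(1 − 2P − Q) − ¼ ln(1 − 2Q).
1 − 2P − Q = 0.6534, giving −½ ln(0.6534) = 0.212783.
1 − 2Q = 0.6352, giving −¼ ln(0.6352) = 0.113454.
d = 0.212783 + 0.113454 = 0.326237.

0.3262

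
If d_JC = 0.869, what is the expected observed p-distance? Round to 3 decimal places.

p = (3/4)(1 − e^(−4d/3)) = 0.75 × (1 − e^(-1.158667)) = 0.75 × (1 − 0.313904) = 0.514572.

0.515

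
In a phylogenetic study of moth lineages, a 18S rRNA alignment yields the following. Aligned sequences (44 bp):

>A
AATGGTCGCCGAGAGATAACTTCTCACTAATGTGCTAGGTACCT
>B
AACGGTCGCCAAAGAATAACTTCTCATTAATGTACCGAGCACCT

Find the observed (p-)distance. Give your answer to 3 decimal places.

The sequences differ at 11 of 44 positions.
p = 11/44 = 0.250.

0.250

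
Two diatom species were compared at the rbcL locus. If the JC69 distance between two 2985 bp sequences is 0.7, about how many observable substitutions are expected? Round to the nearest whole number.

1358

Invert JC69: p = (3/4)(1 − e^(−4d/3)) = 0.75 × (1 − e^(-0.933333)) = 0.75 × (1 − 0.393241) = 0.455069.
Expected differing sites = pL ≈ 0.455069 × 2985 = 1358.380965 ≈ 1358.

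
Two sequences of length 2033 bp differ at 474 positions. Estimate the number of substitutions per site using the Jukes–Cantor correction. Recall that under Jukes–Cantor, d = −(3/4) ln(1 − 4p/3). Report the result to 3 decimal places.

0.279

p = 474/2033 ≈ 0.233153.
d = −(3/4) ln(1 − 4p/3) = −0.75 ln(1 − 0.310871) = −0.75 ln(0.689129)
  = −0.75 × (-0.372327) = 0.279245 substitutions/site.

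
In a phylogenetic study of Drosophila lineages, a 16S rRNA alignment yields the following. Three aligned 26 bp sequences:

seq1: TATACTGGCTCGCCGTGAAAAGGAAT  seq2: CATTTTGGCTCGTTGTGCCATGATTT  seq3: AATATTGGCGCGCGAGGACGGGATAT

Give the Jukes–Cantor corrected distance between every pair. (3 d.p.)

seq1–seq2: 11/26 sites differ → p ≈ 0.423077, d = −0.75 ln(1 − 0.564103) = 0.622762 ≈ 0.623.
seq1–seq3: 11/26 sites differ → p ≈ 0.423077, d = −0.75 ln(1 − 0.564103) = 0.622762 ≈ 0.623.
seq2–seq3: 11/26 sites differ → p ≈ 0.423077, d = −0.75 ln(1 − 0.564103) = 0.622762 ≈ 0.623.

d(seq1,seq2) = 0.623, d(seq1,seq3) = 0.623, d(seq2,seq3) = 0.623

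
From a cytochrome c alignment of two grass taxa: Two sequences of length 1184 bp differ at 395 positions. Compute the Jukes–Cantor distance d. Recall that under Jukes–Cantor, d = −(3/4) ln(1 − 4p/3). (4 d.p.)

p = 395/1184 ≈ 0.333615.
d = −(3/4) ln(1 − 4p/3) = −0.75 ln(1 − 0.44482) = −0.75 ln(0.55518)
  = −0.75 × (-0.588463) = 0.441347 substitutions/site.

0.4413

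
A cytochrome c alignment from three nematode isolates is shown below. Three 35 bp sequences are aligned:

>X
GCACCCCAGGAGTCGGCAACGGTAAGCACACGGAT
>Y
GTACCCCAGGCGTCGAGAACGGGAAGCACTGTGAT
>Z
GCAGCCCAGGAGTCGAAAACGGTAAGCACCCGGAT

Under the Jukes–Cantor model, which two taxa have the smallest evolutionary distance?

X–Y: 8/35 differ, p = 0.229, d = 0.273.
X–Z: 4/35 differ, p = 0.114, d = 0.124.
Y–Z: 8/35 differ, p = 0.229, d = 0.273.
The smallest distance is between X and Z.

X and Z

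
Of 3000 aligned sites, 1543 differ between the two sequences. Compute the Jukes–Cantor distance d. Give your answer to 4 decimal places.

p = 1543/3000 ≈ 0.514333.
d = −(3/4) ln(1 − 4p/3) = −0.75 ln(1 − 0.685777) = −0.75 ln(0.314223)
  = −0.75 × (-1.157652) = 0.868239 substitutions/site.

0.8682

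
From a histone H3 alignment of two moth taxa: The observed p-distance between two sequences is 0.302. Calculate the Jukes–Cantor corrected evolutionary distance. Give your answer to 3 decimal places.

d = −(3/4) ln(1 − 4p/3) = −0.75 ln(1 − 0.402667) = −0.75 ln(0.597333)
  = −0.75 × (-0.515281) = 0.386461 substitutions/site.

0.386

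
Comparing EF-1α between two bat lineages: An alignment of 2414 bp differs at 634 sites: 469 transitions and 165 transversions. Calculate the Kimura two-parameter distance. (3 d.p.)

0.342

P = 469/2414 ≈ 0.194283 and Q = 165/2414 ≈ 0.068351.
Under the Kimura two-parameter model, d = −½ ln(1 − 2P − Q) − ¼ ln(1 − 2Q).
1 − 2P − Q = 0.543083, giving −½ ln(0.543083) = 0.305247.
1 − 2Q = 0.863298, giving −¼ ln(0.863298) = 0.036749.
d = 0.305247 + 0.036749 = 0.341996.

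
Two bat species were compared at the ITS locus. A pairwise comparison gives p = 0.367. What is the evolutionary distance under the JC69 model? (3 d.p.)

d = −(3/4) ln(1 − 4p/3) = −0.75 ln(1 − 0.489333) = −0.75 ln(0.510667)
  = −0.75 × (-0.672038) = 0.504029 substitutions/site.

0.504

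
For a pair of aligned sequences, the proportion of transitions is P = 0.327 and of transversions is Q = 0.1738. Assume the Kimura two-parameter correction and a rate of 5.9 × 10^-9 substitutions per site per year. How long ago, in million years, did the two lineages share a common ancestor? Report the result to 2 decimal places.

83.59

Under the Kimura two-parameter model, d = −½ ln(1 − 2P − Q) − ¼ ln(1 − 2Q).
1 − 2P − Q = 0.1722, giving −½ ln(0.1722) = 0.879549.
1 − 2Q = 0.6524, giving −¼ ln(0.6524) = 0.106774.
d = 0.879549 + 0.106774 = 0.986323.
Under a molecular clock d = 2μt, so t = d/(2μ) = 0.986323 / (2 × 5.9 × 10^-9) = 83.59 million years.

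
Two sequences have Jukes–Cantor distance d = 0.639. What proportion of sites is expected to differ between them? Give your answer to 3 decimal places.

p = (3/4)(1 − e^(−4d/3)) = 0.75 × (1 − e^(-0.852)) = 0.75 × (1 − 0.426561) = 0.430079.

0.430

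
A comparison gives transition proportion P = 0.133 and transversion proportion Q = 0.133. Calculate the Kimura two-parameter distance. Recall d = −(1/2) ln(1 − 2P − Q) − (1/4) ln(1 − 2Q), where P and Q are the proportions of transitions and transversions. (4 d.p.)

0.3319

Under the Kimura two-parameter model, d = −½ ln(1 − 2P − Q) − ¼ ln(1 − 2Q).
1 − 2P − Q = 0.601, giving −½ ln(0.601) = 0.254580.
1 − 2Q = 0.734, giving −¼ ln(0.734) = 0.077312.
d = 0.254580 + 0.077312 = 0.331892.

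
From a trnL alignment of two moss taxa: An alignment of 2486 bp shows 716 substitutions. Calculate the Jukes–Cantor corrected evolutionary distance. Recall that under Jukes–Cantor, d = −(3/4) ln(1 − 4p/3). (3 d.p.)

0.363

p = 716/2486 ≈ 0.288013.
d = −(3/4) ln(1 − 4p/3) = −0.75 ln(1 − 0.384017) = −0.75 ln(0.615983)
  = −0.75 × (-0.484536) = 0.363402 substitutions/site.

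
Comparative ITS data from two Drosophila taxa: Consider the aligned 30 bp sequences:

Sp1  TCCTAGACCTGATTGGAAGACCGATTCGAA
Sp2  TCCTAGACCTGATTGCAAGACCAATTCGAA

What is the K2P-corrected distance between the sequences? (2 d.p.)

0.07

Of 30 sites, 1 differences are transitions and 1 are transversions, so P = 1/30 ≈ 0.033333 and Q = 1/30 ≈ 0.033333.
Under the Kimura two-parameter model, d = −½ ln(1 − 2P − Q) − ¼ ln(1 − 2Q).
1 − 2P − Q = 0.900001, giving −½ ln(0.900001) = 0.052680.
1 − 2Q = 0.933334, giving −¼ ln(0.933334) = 0.017248.
d = 0.052680 + 0.017248 = 0.069928.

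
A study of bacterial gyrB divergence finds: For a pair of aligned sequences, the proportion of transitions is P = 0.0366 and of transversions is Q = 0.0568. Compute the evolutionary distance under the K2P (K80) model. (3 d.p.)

0.100

Under the Kimura two-parameter model, d = −½ ln(1 − 2P − Q) − ¼ ln(1 − 2Q).
1 − 2P − Q = 0.87, giving −½ ln(0.87) = 0.069631.
1 − 2Q = 0.8864, giving −¼ ln(0.8864) = 0.030147.
d = 0.069631 + 0.030147 = 0.099778.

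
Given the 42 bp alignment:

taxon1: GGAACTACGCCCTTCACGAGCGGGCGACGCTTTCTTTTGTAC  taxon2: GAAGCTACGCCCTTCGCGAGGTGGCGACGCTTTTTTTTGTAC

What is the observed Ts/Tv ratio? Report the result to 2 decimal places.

Transitions are A↔G and C↔T; transversions are all other mismatches.
Transitions: 4. Transversions: 2.
R = 4/2 = 2.00.

2.00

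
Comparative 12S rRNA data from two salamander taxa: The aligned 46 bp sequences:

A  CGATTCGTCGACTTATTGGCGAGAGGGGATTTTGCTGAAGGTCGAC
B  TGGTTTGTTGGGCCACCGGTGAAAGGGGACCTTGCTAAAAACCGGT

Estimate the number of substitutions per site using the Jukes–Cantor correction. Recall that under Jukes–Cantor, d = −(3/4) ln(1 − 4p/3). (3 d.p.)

0.650

The sequences differ at 20 of 46 sites, so p = 20/46 ≈ 0.434783.
d = −(3/4) ln(1 − 4p/3) = −0.75 ln(1 − 0.579711) = −0.75 ln(0.420289)
  = −0.75 × (-0.866813) = 0.650110 substitutions/site.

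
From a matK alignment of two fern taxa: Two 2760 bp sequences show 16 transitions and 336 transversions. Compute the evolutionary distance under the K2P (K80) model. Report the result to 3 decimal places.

P = 16/2760 ≈ 0.005797 and Q = 336/2760 ≈ 0.121739.
Under the Kimura two-parameter model, d = −½ ln(1 − 2P − Q) − ¼ ln(1 − 2Q).
1 − 2P − Q = 0.866667, giving −½ ln(0.866667) = 0.071550.
1 − 2Q = 0.756522, giving −¼ ln(0.756522) = 0.069756.
d = 0.071550 + 0.069756 = 0.141306.

0.141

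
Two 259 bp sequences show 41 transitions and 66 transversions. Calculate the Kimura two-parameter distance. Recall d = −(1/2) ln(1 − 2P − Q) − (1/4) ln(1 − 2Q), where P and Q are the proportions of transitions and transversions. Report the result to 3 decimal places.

P = 41/259 ≈ 0.158301 and Q = 66/259 ≈ 0.254826.
Under the Kimura two-parameter model, d = −½ ln(1 − 2P − Q) − ¼ ln(1 − 2Q).
1 − 2P − Q = 0.428572, giving −½ ln(0.428572) = 0.423648.
1 − 2Q = 0.490348, giving −¼ ln(0.490348) = 0.178160.
d = 0.423648 + 0.178160 = 0.601808.

0.602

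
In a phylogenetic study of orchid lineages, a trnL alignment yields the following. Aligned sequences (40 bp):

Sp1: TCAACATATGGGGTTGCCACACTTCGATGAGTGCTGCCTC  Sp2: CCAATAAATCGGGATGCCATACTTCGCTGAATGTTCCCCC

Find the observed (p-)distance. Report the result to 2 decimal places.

0.28

The sequences differ at 11 of 40 positions.
p = 11/40 = 0.275 ≈ 0.28 (to 2 d.p.).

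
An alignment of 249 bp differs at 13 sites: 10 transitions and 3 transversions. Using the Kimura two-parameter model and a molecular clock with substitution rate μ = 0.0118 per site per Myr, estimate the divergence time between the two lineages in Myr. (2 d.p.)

2.31

P = 10/249 ≈ 0.040161 and Q = 3/249 ≈ 0.012048.
Under the Kimura two-parameter model, d = −½ ln(1 − 2P − Q) − ¼ ln(1 − 2Q).
1 − 2P − Q = 0.90763, giving −½ ln(0.90763) = 0.048459.
1 − 2Q = 0.975904, giving −¼ ln(0.975904) = 0.006098.
d = 0.048459 + 0.006098 = 0.054557.
Under a molecular clock d = 2μt, so t = d/(2μ) = 0.054557 / (2 × 0.0118) = 2.31 Myr.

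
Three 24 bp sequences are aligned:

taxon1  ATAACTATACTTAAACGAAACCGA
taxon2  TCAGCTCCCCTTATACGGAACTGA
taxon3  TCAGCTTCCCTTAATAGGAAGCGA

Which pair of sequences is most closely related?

taxon1–taxon2: 9/24 differ, p = 0.375, d = 0.520.
taxon1–taxon3: 10/24 differ, p = 0.417, d = 0.608.
taxon2–taxon3: 6/24 differ, p = 0.250, d = 0.304.
The smallest distance is between taxon2 and taxon3.

taxon2 and taxon3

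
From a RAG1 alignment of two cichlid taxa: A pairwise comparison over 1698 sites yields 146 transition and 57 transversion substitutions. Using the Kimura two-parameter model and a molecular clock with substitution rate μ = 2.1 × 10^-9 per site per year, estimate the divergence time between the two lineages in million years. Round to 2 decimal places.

P = 146/1698 ≈ 0.085984 and Q = 57/1698 ≈ 0.033569.
Under the Kimura two-parameter model, d = −½ ln(1 − 2P − Q) − ¼ ln(1 − 2Q).
1 − 2P − Q = 0.794463, giving −½ ln(0.794463) = 0.115044.
1 − 2Q = 0.932862, giving −¼ ln(0.932862) = 0.017374.
d = 0.115044 + 0.017374 = 0.132418.
Under a molecular clock d = 2μt, so t = d/(2μ) = 0.132418 / (2 × 2.1 × 10^-9) = 31.53 million years.

31.53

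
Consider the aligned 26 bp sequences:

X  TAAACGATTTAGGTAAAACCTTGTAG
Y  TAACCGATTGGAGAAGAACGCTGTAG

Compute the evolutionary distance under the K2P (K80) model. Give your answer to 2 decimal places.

Of 26 sites, 4 differences are transitions and 4 are transversions, so P = 4/26 ≈ 0.153846 and Q = 4/26 ≈ 0.153846.
Under the Kimura two-parameter model, d = −½ ln(1 − 2P − Q) − ¼ ln(1 − 2Q).
1 − 2P − Q = 0.538462, giving −½ ln(0.538462) = 0.309519.
1 − 2Q = 0.692308, giving −¼ ln(0.692308) = 0.091931.
d = 0.309519 + 0.091931 = 0.401450.

0.40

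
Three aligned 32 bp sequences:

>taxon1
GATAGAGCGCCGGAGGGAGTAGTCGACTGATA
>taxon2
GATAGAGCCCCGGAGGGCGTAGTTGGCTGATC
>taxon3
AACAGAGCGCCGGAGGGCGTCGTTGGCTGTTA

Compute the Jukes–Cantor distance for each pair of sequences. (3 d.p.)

taxon1–taxon2: 5/32 sites differ → p = 0.15625, d = −0.75 ln(1 − 0.208333) = 0.175211 ≈ 0.175.
taxon1–taxon3: 7/32 sites differ → p = 0.21875, d = −0.75 ln(1 − 0.291667) = 0.258631 ≈ 0.259.
taxon2–taxon3: 6/32 sites differ → p = 0.1875, d = −0.75 ln(1 − 0.25) = 0.215762 ≈ 0.216.

d(taxon1,taxon2) = 0.175, d(taxon1,taxon3) = 0.259, d(taxon2,taxon3) = 0.216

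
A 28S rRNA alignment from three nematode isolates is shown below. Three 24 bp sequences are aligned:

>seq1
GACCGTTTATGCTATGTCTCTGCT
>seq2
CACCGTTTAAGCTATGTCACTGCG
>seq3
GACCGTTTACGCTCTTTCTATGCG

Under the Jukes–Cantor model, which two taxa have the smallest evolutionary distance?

seq1–seq2: 4/24 differ, p = 0.167, d = 0.188.
seq1–seq3: 5/24 differ, p = 0.208, d = 0.244.
seq2–seq3: 6/24 differ, p = 0.250, d = 0.304.
The smallest distance is between seq1 and seq2.

seq1 and seq2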